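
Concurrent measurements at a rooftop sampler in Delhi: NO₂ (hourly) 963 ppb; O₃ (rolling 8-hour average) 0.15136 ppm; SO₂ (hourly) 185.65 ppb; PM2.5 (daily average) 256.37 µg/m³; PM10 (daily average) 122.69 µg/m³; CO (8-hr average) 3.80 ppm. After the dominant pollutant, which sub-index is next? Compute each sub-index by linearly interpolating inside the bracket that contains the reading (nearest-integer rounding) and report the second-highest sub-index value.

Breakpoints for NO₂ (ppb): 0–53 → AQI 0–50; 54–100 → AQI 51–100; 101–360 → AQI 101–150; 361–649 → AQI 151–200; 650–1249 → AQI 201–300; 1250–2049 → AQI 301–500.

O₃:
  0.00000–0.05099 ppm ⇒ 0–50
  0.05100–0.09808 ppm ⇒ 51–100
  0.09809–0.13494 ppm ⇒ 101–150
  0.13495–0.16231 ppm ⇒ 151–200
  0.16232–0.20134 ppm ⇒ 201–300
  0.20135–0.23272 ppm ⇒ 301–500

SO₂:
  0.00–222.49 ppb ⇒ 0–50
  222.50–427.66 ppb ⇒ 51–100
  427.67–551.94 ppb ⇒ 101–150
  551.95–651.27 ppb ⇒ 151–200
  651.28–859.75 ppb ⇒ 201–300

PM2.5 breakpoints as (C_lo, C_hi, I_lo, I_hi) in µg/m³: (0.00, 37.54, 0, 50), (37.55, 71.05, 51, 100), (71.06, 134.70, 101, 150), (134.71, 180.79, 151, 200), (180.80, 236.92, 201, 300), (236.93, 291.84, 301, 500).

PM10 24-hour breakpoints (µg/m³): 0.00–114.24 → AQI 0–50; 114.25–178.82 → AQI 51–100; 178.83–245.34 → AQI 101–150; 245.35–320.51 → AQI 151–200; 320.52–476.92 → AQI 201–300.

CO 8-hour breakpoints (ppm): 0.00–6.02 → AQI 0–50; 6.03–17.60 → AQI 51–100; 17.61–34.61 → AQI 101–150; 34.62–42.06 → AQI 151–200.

253

NO₂: row 650–1249 (AQI 201–300). (300−201)·(963−650)/(1249−650) + 201 = 99·313/599 + 201 ≈ 252.73 → 253.
O₃: 0.15136 lies in 0.13495–0.16231, so I_lo=151, I_hi=200, C_lo=0.13495, C_hi=0.16231.
(200−151)/(0.16231−0.13495) × (0.15136−0.13495) + 151 = 49/0.02736 × 0.01641 + 151 ≈ 180.39 → 180.
SO₂: 185.65 ∈ [0.00, 222.49] ↔ index [0, 50].
0 + (185.65−0.00)·(50−0)/(222.49−0.00) = 0 + 185.65·50/222.49 ≈ 41.72, so AQI = 42.
PM2.5: 256.37 ∈ [236.93, 291.84] ↔ index [301, 500].
301 + (256.37−236.93)·(500−301)/(291.84−236.93) = 301 + 19.44·199/54.91 ≈ 371.45, so AQI = 371.
PM10: 122.69 ∈ [114.25, 178.82] ↔ index [51, 100].
51 + (122.69−114.25)·(100−51)/(178.82−114.25) = 51 + 8.44·49/64.57 ≈ 57.40, so AQI = 57.
CO: 3.80 lies in 0.00–6.02, so I_lo=0, I_hi=50, C_lo=0.00, C_hi=6.02.
(50−0)/(6.02−0.00) × (3.80−0.00) + 0 = 50/6.02 × 3.80 + 0 ≈ 31.56 → 32.
Sub-indices: NO₂→253, O₃→180, SO₂→42, PM2.5→371, PM10→57, CO→32. Ranked high→low: 371, 253, 180, 57, 42, 32. Second-highest sub-index = 253.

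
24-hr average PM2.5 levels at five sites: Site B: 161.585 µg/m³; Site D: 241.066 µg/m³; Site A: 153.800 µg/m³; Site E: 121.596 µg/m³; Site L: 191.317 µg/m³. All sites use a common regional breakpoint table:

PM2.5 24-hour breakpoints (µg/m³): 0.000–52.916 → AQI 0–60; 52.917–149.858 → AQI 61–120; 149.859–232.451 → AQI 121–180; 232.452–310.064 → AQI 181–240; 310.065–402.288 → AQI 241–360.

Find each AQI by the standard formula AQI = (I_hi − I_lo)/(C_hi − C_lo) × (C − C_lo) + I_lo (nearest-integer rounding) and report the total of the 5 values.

Site B 161.585: bracket 149.859–232.451 → index 121–180; slope 59/82.592, offset 11.726.
AQI = 121 + 59/82.592·11.726 ≈ 129.38 ⇒ 129.
Site D 241.066: bracket 232.452–310.064 → index 181–240; slope 59/77.612, offset 8.614.
AQI = 181 + 59/77.612·8.614 ≈ 187.55 ⇒ 188.
Site A 153.800: bracket 149.859–232.451 → index 121–180; slope 59/82.592, offset 3.941.
AQI = 121 + 59/82.592·3.941 ≈ 123.82 ⇒ 124.
Site E 121.596: bracket 52.917–149.858 → index 61–120; slope 59/96.941, offset 68.679.
AQI = 61 + 59/96.941·68.679 ≈ 102.80 ⇒ 103.
Site L: 191.317 ∈ [149.859, 232.451] ↔ index [121, 180].
121 + (191.317−149.859)·(180−121)/(232.451−149.859) = 121 + 41.458·59/82.592 ≈ 150.62, so AQI = 151.
AQIs: Site B=129, Site D=188, Site A=124, Site E=103, Site L=151. Sum = 129 + 188 + 124 + 103 + 151 = 695.

695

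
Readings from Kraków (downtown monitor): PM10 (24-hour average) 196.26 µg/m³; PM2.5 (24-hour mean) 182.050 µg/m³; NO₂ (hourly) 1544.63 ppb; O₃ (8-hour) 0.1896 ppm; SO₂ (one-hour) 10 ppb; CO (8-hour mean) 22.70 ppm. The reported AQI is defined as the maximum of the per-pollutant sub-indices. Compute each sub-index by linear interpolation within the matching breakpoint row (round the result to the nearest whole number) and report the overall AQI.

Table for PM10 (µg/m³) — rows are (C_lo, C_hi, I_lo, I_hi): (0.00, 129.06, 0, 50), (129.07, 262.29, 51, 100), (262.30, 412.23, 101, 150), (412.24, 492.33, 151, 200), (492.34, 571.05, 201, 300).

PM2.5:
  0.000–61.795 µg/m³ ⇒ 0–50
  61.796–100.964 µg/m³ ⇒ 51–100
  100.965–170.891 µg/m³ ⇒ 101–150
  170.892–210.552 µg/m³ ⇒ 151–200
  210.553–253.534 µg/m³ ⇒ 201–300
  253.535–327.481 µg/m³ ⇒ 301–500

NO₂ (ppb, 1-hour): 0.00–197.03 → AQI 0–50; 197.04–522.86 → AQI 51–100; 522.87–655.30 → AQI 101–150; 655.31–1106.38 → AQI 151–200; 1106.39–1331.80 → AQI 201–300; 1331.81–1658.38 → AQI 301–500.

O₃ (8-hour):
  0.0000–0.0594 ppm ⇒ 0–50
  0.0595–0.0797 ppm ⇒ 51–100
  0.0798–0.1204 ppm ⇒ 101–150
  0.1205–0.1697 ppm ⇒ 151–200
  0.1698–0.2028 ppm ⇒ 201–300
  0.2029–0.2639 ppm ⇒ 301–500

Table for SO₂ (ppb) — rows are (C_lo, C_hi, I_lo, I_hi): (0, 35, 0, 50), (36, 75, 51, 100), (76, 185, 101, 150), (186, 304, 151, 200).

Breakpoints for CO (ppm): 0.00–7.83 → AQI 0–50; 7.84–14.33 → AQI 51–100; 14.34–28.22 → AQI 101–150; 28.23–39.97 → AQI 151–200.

PM10: 196.26 lies in 129.07–262.29, so I_lo=51, I_hi=100, C_lo=129.07, C_hi=262.29.
(100−51)/(262.29−129.07) × (196.26−129.07) + 51 = 49/133.22 × 67.19 + 51 ≈ 75.71 → 76.
PM2.5: row 170.892–210.552 (AQI 151–200). (200−151)·(182.050−170.892)/(210.552−170.892) + 151 = 49·11.158/39.660 + 151 ≈ 164.79 → 165.
NO₂: 1544.63 lies in 1331.81–1658.38, so I_lo=301, I_hi=500, C_lo=1331.81, C_hi=1658.38.
(500−301)/(1658.38−1331.81) × (1544.63−1331.81) + 301 = 199/326.57 × 212.82 + 301 ≈ 430.68 → 431.
O₃ 0.1896: bracket 0.1698–0.2028 → index 201–300; slope 99/0.0330, offset 0.0198.
AQI = 201 + 99/0.0330·0.0198 ≈ 260.40 ⇒ 260.
SO₂ 10: bracket 0–35 → index 0–50; slope 50/35, offset 10.
AQI = 0 + 50/35·10 ≈ 14.29 ⇒ 14.
CO: 22.70 lies in 14.34–28.22, so I_lo=101, I_hi=150, C_lo=14.34, C_hi=28.22.
(150−101)/(28.22−14.34) × (22.70−14.34) + 101 = 49/13.88 × 8.36 + 101 ≈ 130.51 → 131.
Sub-indices: PM10→76, PM2.5→165, NO₂→431, O₃→260, SO₂→14, CO→131. Overall AQI = max = 431; dominant pollutant is NO₂.
AQI 431: Hazardous.

431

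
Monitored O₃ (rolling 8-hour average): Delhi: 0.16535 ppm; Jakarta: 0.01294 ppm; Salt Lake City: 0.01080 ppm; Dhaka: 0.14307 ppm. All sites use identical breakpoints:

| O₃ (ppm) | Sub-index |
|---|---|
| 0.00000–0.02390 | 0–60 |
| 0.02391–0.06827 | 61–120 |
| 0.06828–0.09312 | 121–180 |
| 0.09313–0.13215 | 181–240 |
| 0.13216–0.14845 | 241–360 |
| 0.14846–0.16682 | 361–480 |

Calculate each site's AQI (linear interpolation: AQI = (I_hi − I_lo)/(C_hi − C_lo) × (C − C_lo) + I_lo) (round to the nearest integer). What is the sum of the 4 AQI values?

Delhi: 0.16535 lies in 0.14846–0.16682, so I_lo=361, I_hi=480, C_lo=0.14846, C_hi=0.16682.
(480−361)/(0.16682−0.14846) × (0.16535−0.14846) + 361 = 119/0.01836 × 0.01689 + 361 ≈ 470.47 → 470.
Jakarta: 0.01294 lies in 0.00000–0.02390, so I_lo=0, I_hi=60, C_lo=0.00000, C_hi=0.02390.
(60−0)/(0.02390−0.00000) × (0.01294−0.00000) + 0 = 60/0.02390 × 0.01294 + 0 ≈ 32.49 → 32.
Salt Lake City: row 0.00000–0.02390 (AQI 0–60). (60−0)·(0.01080−0.00000)/(0.02390−0.00000) + 0 = 60·0.01080/0.02390 + 0 ≈ 27.11 → 27.
Dhaka 0.14307: bracket 0.13216–0.14845 → index 241–360; slope 119/0.01629, offset 0.01091.
AQI = 241 + 119/0.01629·0.01091 ≈ 320.70 ⇒ 321.
AQIs: Delhi=470, Jakarta=32, Salt Lake City=27, Dhaka=321. Sum = 470 + 32 + 27 + 321 = 850.

850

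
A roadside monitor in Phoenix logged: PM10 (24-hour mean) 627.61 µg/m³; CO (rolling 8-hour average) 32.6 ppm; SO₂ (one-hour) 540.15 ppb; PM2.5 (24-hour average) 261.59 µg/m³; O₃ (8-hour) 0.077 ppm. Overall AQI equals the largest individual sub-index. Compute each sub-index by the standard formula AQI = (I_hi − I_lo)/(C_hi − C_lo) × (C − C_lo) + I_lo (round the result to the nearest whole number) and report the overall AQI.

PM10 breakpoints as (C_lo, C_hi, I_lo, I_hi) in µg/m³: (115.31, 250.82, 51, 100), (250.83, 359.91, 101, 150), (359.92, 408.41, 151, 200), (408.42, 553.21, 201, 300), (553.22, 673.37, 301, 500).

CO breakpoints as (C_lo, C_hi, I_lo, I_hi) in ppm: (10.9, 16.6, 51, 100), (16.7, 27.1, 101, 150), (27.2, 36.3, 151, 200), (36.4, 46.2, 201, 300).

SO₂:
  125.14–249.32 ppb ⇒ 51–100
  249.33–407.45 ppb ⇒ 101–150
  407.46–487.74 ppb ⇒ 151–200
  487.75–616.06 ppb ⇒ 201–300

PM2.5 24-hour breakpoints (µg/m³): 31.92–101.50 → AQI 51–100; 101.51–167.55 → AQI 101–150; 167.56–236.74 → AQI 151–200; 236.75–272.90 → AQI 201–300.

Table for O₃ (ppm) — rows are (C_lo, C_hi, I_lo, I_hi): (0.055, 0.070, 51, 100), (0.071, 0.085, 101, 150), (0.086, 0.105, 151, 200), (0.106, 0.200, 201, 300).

PM10: 627.61 lies in 553.22–673.37, so I_lo=301, I_hi=500, C_lo=553.22, C_hi=673.37.
(500−301)/(673.37−553.22) × (627.61−553.22) + 301 = 199/120.15 × 74.39 + 301 ≈ 424.21 → 424.
CO: 32.6 lies in 27.2–36.3, so I_lo=151, I_hi=200, C_lo=27.2, C_hi=36.3.
(200−151)/(36.3−27.2) × (32.6−27.2) + 151 = 49/9.1 × 5.4 + 151 ≈ 180.08 → 180.
SO₂ 540.15: bracket 487.75–616.06 → index 201–300; slope 99/128.31, offset 52.40.
AQI = 201 + 99/128.31·52.40 ≈ 241.43 ⇒ 241.
PM2.5: 261.59 lies in 236.75–272.90, so I_lo=201, I_hi=300, C_lo=236.75, C_hi=272.90.
(300−201)/(272.90−236.75) × (261.59−236.75) + 201 = 99/36.15 × 24.84 + 201 ≈ 269.03 → 269.
O₃: row 0.071–0.085 (AQI 101–150). (150−101)·(0.077−0.071)/(0.085−0.071) + 101 = 49·0.006/0.014 + 101 ≈ 122.00 → 122.
Sub-indices: PM10→424, CO→180, SO₂→241, PM2.5→269, O₃→122. Overall AQI = max = 424; dominant pollutant is PM10.

424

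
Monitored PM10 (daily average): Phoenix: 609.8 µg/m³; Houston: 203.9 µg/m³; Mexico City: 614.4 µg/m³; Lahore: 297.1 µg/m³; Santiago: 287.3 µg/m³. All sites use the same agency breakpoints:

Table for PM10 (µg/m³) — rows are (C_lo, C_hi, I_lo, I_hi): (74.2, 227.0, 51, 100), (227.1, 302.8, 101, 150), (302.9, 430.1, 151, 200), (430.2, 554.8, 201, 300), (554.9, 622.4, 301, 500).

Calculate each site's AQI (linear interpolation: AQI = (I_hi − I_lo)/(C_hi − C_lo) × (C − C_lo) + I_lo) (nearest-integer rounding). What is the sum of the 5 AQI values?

1318

Phoenix: row 554.9–622.4 (AQI 301–500). (500−301)·(609.8−554.9)/(622.4−554.9) + 301 = 199·54.9/67.5 + 301 ≈ 462.85 → 463.
Houston: 203.9 ∈ [74.2, 227.0] ↔ index [51, 100].
51 + (203.9−74.2)·(100−51)/(227.0−74.2) = 51 + 129.7·49/152.8 ≈ 92.59, so AQI = 93.
Mexico City: row 554.9–622.4 (AQI 301–500). (500−301)·(614.4−554.9)/(622.4−554.9) + 301 = 199·59.5/67.5 + 301 ≈ 476.41 → 476.
Lahore: 297.1 lies in 227.1–302.8, so I_lo=101, I_hi=150, C_lo=227.1, C_hi=302.8.
(150−101)/(302.8−227.1) × (297.1−227.1) + 101 = 49/75.7 × 70.0 + 101 ≈ 146.31 → 146.
Santiago: row 227.1–302.8 (AQI 101–150). (150−101)·(287.3−227.1)/(302.8−227.1) + 101 = 49·60.2/75.7 + 101 ≈ 139.97 → 140.
AQIs: Phoenix=463, Houston=93, Mexico City=476, Lahore=146, Santiago=140. Sum = 463 + 93 + 476 + 146 + 140 = 1318.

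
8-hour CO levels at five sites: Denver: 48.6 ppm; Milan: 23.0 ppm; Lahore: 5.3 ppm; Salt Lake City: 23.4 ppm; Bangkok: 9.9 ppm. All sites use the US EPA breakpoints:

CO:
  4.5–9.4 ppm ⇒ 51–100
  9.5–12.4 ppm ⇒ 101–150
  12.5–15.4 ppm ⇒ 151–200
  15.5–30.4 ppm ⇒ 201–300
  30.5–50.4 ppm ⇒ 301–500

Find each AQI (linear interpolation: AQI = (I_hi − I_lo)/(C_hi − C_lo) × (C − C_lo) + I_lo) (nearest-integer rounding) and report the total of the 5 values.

Denver: 48.6 ∈ [30.5, 50.4] ↔ index [301, 500].
301 + (48.6−30.5)·(500−301)/(50.4−30.5) = 301 + 18.1·199/19.9 ≈ 482.00, so AQI = 482.
Milan: row 15.5–30.4 (AQI 201–300). (300−201)·(23.0−15.5)/(30.4−15.5) + 201 = 99·7.5/14.9 + 201 ≈ 250.83 → 251.
Lahore 5.3: bracket 4.5–9.4 → index 51–100; slope 49/4.9, offset 0.8.
AQI = 51 + 49/4.9·0.8 ≈ 59.00 ⇒ 59.
Salt Lake City: row 15.5–30.4 (AQI 201–300). (300−201)·(23.4−15.5)/(30.4−15.5) + 201 = 99·7.9/14.9 + 201 ≈ 253.49 → 253.
Bangkok: row 9.5–12.4 (AQI 101–150). (150−101)·(9.9−9.5)/(12.4−9.5) + 101 = 49·0.4/2.9 + 101 ≈ 107.76 → 108.
AQIs: Denver=482, Milan=251, Lahore=59, Salt Lake City=253, Bangkok=108. Sum = 482 + 251 + 59 + 253 + 108 = 1153.

1153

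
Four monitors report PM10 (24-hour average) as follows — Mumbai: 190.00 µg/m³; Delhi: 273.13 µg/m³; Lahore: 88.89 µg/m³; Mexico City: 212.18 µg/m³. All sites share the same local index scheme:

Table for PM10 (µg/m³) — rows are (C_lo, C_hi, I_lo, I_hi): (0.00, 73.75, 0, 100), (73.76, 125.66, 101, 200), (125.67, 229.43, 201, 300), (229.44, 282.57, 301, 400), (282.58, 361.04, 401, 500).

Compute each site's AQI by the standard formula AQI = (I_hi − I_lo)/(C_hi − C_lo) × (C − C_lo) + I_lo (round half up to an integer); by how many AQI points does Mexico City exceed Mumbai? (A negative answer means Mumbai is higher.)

Mumbai: row 125.67–229.43 (AQI 201–300). (300−201)·(190.00−125.67)/(229.43−125.67) + 201 = 99·64.33/103.76 + 201 ≈ 262.38 → 262.
Delhi: 273.13 lies in 229.44–282.57, so I_lo=301, I_hi=400, C_lo=229.44, C_hi=282.57.
(400−301)/(282.57−229.44) × (273.13−229.44) + 301 = 99/53.13 × 43.69 + 301 ≈ 382.41 → 382.
Lahore: 88.89 lies in 73.76–125.66, so I_lo=101, I_hi=200, C_lo=73.76, C_hi=125.66.
(200−101)/(125.66−73.76) × (88.89−73.76) + 101 = 99/51.90 × 15.13 + 101 ≈ 129.86 → 130.
Mexico City 212.18: bracket 125.67–229.43 → index 201–300; slope 99/103.76, offset 86.51.
AQI = 201 + 99/103.76·86.51 ≈ 283.54 ⇒ 284.
AQIs: Mumbai=262, Delhi=382, Lahore=130, Mexico City=284. Mexico City (284) − Mumbai (262) = 22.

22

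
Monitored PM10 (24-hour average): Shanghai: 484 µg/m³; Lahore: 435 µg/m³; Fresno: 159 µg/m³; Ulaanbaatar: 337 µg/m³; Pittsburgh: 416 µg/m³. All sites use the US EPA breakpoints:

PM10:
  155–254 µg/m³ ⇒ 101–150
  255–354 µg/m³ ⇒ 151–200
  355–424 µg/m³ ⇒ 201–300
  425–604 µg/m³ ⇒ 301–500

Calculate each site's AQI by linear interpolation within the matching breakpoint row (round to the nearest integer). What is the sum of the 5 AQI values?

1263

Shanghai: 484 ∈ [425, 604] ↔ index [301, 500].
301 + (484−425)·(500−301)/(604−425) = 301 + 59·199/179 ≈ 366.59, so AQI = 367.
Lahore: 435 lies in 425–604, so I_lo=301, I_hi=500, C_lo=425, C_hi=604.
(500−301)/(604−425) × (435−425) + 301 = 199/179 × 10 + 301 ≈ 312.12 → 312.
Fresno: 159 lies in 155–254, so I_lo=101, I_hi=150, C_lo=155, C_hi=254.
(150−101)/(254−155) × (159−155) + 101 = 49/99 × 4 + 101 ≈ 102.98 → 103.
Ulaanbaatar: 337 lies in 255–354, so I_lo=151, I_hi=200, C_lo=255, C_hi=354.
(200−151)/(354−255) × (337−255) + 151 = 49/99 × 82 + 151 ≈ 191.59 → 192.
Pittsburgh: 416 lies in 355–424, so I_lo=201, I_hi=300, C_lo=355, C_hi=424.
(300−201)/(424−355) × (416−355) + 201 = 99/69 × 61 + 201 ≈ 288.52 → 289.
AQIs: Shanghai=367, Lahore=312, Fresno=103, Ulaanbaatar=192, Pittsburgh=289. Sum = 367 + 312 + 103 + 192 + 289 = 1263.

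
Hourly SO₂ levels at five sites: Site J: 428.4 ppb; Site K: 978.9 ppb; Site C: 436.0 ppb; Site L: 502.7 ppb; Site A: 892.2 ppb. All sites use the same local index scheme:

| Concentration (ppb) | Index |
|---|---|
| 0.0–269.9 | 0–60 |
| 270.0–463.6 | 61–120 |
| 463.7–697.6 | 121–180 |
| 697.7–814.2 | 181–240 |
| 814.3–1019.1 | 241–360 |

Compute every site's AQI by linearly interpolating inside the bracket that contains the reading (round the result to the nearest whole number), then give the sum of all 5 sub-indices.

Site J: 428.4 ∈ [270.0, 463.6] ↔ index [61, 120].
61 + (428.4−270.0)·(120−61)/(463.6−270.0) = 61 + 158.4·59/193.6 ≈ 109.27, so AQI = 109.
Site K 978.9: bracket 814.3–1019.1 → index 241–360; slope 119/204.8, offset 164.6.
AQI = 241 + 119/204.8·164.6 ≈ 336.64 ⇒ 337.
Site C: 436.0 lies in 270.0–463.6, so I_lo=61, I_hi=120, C_lo=270.0, C_hi=463.6.
(120−61)/(463.6−270.0) × (436.0−270.0) + 61 = 59/193.6 × 166.0 + 61 ≈ 111.59 → 112.
Site L: row 463.7–697.6 (AQI 121–180). (180−121)·(502.7−463.7)/(697.6−463.7) + 121 = 59·39.0/233.9 + 121 ≈ 130.84 → 131.
Site A: row 814.3–1019.1 (AQI 241–360). (360−241)·(892.2−814.3)/(1019.1−814.3) + 241 = 119·77.9/204.8 + 241 ≈ 286.26 → 286.
AQIs: Site J=109, Site K=337, Site C=112, Site L=131, Site A=286. Sum = 109 + 337 + 112 + 131 + 286 = 975.

975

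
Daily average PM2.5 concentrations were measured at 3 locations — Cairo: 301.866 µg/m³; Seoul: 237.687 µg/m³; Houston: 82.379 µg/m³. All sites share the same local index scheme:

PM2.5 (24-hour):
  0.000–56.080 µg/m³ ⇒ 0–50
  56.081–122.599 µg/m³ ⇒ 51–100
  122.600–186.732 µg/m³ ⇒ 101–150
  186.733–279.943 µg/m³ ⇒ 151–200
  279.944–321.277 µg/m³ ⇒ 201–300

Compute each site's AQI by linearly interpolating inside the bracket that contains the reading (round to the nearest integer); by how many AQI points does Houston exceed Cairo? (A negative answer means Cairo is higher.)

-184

Cairo 301.866: bracket 279.944–321.277 → index 201–300; slope 99/41.333, offset 21.922.
AQI = 201 + 99/41.333·21.922 ≈ 253.51 ⇒ 254.
Seoul 237.687: bracket 186.733–279.943 → index 151–200; slope 49/93.210, offset 50.954.
AQI = 151 + 49/93.210·50.954 ≈ 177.79 ⇒ 178.
Houston: row 56.081–122.599 (AQI 51–100). (100−51)·(82.379−56.081)/(122.599−56.081) + 51 = 49·26.298/66.518 + 51 ≈ 70.37 → 70.
AQIs: Cairo=254, Seoul=178, Houston=70. Houston (70) − Cairo (254) = -184.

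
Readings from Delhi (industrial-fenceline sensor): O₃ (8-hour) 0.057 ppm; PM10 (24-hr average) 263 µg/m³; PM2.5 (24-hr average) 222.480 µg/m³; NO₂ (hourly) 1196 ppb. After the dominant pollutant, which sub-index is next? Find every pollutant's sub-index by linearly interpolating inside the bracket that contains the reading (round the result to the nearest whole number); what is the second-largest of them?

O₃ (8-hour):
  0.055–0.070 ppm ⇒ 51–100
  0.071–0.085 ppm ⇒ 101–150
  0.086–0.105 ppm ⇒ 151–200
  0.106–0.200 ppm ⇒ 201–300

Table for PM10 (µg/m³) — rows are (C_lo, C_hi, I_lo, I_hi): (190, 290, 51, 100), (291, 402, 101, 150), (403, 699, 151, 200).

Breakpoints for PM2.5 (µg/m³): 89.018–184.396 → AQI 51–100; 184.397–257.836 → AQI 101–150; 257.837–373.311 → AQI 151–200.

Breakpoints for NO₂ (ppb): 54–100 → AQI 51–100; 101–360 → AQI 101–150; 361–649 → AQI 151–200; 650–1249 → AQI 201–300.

126

O₃: row 0.055–0.070 (AQI 51–100). (100−51)·(0.057−0.055)/(0.070−0.055) + 51 = 49·0.002/0.015 + 51 ≈ 57.53 → 58.
PM10: 263 ∈ [190, 290] ↔ index [51, 100].
51 + (263−190)·(100−51)/(290−190) = 51 + 73·49/100 ≈ 86.77, so AQI = 87.
PM2.5 222.480: bracket 184.397–257.836 → index 101–150; slope 49/73.439, offset 38.083.
AQI = 101 + 49/73.439·38.083 ≈ 126.41 ⇒ 126.
NO₂: 1196 lies in 650–1249, so I_lo=201, I_hi=300, C_lo=650, C_hi=1249.
(300−201)/(1249−650) × (1196−650) + 201 = 99/599 × 546 + 201 ≈ 291.24 → 291.
Sub-indices: O₃→58, PM10→87, PM2.5→126, NO₂→291. Ranked high→low: 291, 126, 87, 58. Second-highest sub-index = 126.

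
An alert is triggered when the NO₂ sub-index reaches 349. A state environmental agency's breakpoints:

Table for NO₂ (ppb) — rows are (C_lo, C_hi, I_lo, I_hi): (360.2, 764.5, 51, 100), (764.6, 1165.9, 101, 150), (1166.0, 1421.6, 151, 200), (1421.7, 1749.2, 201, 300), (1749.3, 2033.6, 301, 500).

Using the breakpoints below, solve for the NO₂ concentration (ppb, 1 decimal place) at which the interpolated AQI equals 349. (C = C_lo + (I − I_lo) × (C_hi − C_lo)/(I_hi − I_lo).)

1817.9

AQI 349 lies in the 301–500 band, which corresponds to 1749.3–2033.6 ppb.
C = 1749.3 + (349−301)×(2033.6−1749.3)/(500−301) = 1749.3 + 48×284.3/199 ≈ 1817.875 ppb → 1817.9 ppb to 1 dp.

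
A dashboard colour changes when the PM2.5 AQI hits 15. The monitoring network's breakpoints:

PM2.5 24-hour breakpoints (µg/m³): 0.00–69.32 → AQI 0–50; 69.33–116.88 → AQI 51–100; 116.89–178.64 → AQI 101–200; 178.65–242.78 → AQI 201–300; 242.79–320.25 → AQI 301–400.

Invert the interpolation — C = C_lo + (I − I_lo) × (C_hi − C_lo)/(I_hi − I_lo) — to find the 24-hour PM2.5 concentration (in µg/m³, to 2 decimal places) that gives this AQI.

20.80

AQI 15 lies in the 0–50 band, which corresponds to 0.00–69.32 µg/m³.
C = 0.00 + (15−0)×(69.32−0.00)/(50−0) = 0.00 + 15×69.32/50 ≈ 20.7960 µg/m³ → 20.80 µg/m³ to 2 dp.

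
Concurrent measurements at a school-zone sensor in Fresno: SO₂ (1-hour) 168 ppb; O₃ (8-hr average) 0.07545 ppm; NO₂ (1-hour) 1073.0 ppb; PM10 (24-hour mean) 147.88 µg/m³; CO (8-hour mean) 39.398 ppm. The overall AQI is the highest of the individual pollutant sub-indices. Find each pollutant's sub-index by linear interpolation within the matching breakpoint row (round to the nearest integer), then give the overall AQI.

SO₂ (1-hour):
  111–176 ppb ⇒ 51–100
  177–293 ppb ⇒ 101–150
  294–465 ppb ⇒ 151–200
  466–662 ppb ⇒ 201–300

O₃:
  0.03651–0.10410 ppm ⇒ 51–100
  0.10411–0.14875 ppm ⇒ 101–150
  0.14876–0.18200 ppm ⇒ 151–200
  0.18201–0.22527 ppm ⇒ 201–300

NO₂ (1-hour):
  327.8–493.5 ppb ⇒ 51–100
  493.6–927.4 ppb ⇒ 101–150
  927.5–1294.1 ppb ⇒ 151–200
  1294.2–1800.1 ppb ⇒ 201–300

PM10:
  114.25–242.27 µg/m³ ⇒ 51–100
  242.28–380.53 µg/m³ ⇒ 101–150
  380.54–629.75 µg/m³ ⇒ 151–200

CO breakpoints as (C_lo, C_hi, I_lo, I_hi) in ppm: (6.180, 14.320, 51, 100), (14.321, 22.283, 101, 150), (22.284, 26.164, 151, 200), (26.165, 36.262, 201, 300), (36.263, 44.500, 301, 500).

377

SO₂ 168: bracket 111–176 → index 51–100; slope 49/65, offset 57.
AQI = 51 + 49/65·57 ≈ 93.97 ⇒ 94.
O₃: 0.07545 lies in 0.03651–0.10410, so I_lo=51, I_hi=100, C_lo=0.03651, C_hi=0.10410.
(100−51)/(0.10410−0.03651) × (0.07545−0.03651) + 51 = 49/0.06759 × 0.03894 + 51 ≈ 79.23 → 79.
NO₂: row 927.5–1294.1 (AQI 151–200). (200−151)·(1073.0−927.5)/(1294.1−927.5) + 151 = 49·145.5/366.6 + 151 ≈ 170.45 → 170.
PM10: 147.88 ∈ [114.25, 242.27] ↔ index [51, 100].
51 + (147.88−114.25)·(100−51)/(242.27−114.25) = 51 + 33.63·49/128.02 ≈ 63.87, so AQI = 64.
CO: row 36.263–44.500 (AQI 301–500). (500−301)·(39.398−36.263)/(44.500−36.263) + 301 = 199·3.135/8.237 + 301 ≈ 376.74 → 377.
Sub-indices: SO₂→94, O₃→79, NO₂→170, PM10→64, CO→377. Overall AQI = max = 377; dominant pollutant is CO.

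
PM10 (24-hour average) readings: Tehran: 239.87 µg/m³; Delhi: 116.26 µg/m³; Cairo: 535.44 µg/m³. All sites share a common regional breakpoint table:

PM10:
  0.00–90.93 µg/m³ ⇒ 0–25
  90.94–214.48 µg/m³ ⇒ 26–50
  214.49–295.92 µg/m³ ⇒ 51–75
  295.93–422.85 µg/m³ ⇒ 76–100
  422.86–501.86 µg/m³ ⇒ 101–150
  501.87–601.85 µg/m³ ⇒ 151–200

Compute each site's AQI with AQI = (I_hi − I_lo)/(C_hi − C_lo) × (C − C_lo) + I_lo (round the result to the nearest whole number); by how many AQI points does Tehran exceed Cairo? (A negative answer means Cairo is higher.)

-109

Tehran: 239.87 ∈ [214.49, 295.92] ↔ index [51, 75].
51 + (239.87−214.49)·(75−51)/(295.92−214.49) = 51 + 25.38·24/81.43 ≈ 58.48, so AQI = 58.
Delhi: 116.26 ∈ [90.94, 214.48] ↔ index [26, 50].
26 + (116.26−90.94)·(50−26)/(214.48−90.94) = 26 + 25.32·24/123.54 ≈ 30.92, so AQI = 31.
Cairo 535.44: bracket 501.87–601.85 → index 151–200; slope 49/99.98, offset 33.57.
AQI = 151 + 49/99.98·33.57 ≈ 167.45 ⇒ 167.
AQIs: Tehran=58, Delhi=31, Cairo=167. Tehran (58) − Cairo (167) = -109.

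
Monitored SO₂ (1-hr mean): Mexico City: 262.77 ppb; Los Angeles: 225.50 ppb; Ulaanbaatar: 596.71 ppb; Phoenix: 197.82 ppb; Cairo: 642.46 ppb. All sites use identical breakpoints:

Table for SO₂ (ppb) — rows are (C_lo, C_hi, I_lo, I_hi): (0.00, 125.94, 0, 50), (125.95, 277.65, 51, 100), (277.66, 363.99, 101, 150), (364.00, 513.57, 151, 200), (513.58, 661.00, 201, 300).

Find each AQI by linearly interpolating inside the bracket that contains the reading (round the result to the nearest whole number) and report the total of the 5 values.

Mexico City: row 125.95–277.65 (AQI 51–100). (100−51)·(262.77−125.95)/(277.65−125.95) + 51 = 49·136.82/151.70 + 51 ≈ 95.19 → 95.
Los Angeles: row 125.95–277.65 (AQI 51–100). (100−51)·(225.50−125.95)/(277.65−125.95) + 51 = 49·99.55/151.70 + 51 ≈ 83.16 → 83.
Ulaanbaatar: 596.71 ∈ [513.58, 661.00] ↔ index [201, 300].
201 + (596.71−513.58)·(300−201)/(661.00−513.58) = 201 + 83.13·99/147.42 ≈ 256.83, so AQI = 257.
Phoenix: row 125.95–277.65 (AQI 51–100). (100−51)·(197.82−125.95)/(277.65−125.95) + 51 = 49·71.87/151.70 + 51 ≈ 74.21 → 74.
Cairo: row 513.58–661.00 (AQI 201–300). (300−201)·(642.46−513.58)/(661.00−513.58) + 201 = 99·128.88/147.42 + 201 ≈ 287.55 → 288.
AQIs: Mexico City=95, Los Angeles=83, Ulaanbaatar=257, Phoenix=74, Cairo=288. Sum = 95 + 83 + 257 + 74 + 288 = 797.

797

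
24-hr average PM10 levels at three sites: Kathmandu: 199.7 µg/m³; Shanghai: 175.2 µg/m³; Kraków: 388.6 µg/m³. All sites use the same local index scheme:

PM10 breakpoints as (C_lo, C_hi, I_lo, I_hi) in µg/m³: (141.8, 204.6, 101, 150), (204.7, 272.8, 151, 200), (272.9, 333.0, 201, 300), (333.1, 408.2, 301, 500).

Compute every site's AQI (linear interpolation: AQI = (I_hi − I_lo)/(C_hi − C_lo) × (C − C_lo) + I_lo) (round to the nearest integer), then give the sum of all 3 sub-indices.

721

Kathmandu 199.7: bracket 141.8–204.6 → index 101–150; slope 49/62.8, offset 57.9.
AQI = 101 + 49/62.8·57.9 ≈ 146.18 ⇒ 146.
Shanghai: 175.2 lies in 141.8–204.6, so I_lo=101, I_hi=150, C_lo=141.8, C_hi=204.6.
(150−101)/(204.6−141.8) × (175.2−141.8) + 101 = 49/62.8 × 33.4 + 101 ≈ 127.06 → 127.
Kraków: 388.6 ∈ [333.1, 408.2] ↔ index [301, 500].
301 + (388.6−333.1)·(500−301)/(408.2−333.1) = 301 + 55.5·199/75.1 ≈ 448.06, so AQI = 448.
AQIs: Kathmandu=146, Shanghai=127, Kraków=448. Sum = 146 + 127 + 448 = 721.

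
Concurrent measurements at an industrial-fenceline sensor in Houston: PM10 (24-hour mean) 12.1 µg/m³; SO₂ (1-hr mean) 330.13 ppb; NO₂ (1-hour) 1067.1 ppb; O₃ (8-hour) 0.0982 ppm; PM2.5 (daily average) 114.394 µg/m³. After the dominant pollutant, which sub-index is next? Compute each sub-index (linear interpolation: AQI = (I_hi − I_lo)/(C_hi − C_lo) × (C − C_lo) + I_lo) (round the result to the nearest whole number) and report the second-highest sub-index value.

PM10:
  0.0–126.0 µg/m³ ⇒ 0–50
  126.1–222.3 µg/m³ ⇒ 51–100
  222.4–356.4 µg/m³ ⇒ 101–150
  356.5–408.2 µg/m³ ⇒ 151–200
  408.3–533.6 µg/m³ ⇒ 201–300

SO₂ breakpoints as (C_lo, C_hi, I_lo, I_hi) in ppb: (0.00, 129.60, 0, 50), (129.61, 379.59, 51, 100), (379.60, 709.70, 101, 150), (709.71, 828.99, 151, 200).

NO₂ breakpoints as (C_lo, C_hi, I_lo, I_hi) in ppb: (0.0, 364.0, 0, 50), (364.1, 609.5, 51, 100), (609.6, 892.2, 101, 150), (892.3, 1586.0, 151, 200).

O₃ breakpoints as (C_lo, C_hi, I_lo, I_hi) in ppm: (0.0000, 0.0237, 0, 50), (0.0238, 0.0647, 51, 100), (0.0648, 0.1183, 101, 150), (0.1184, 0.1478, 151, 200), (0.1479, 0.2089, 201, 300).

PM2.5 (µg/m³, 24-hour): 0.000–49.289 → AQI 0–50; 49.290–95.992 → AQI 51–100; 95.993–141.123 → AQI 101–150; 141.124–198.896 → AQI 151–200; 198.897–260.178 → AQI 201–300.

PM10: row 0.0–126.0 (AQI 0–50). (50−0)·(12.1−0.0)/(126.0−0.0) + 0 = 50·12.1/126.0 + 0 ≈ 4.80 → 5.
SO₂: 330.13 ∈ [129.61, 379.59] ↔ index [51, 100].
51 + (330.13−129.61)·(100−51)/(379.59−129.61) = 51 + 200.52·49/249.98 ≈ 90.31, so AQI = 90.
NO₂: row 892.3–1586.0 (AQI 151–200). (200−151)·(1067.1−892.3)/(1586.0−892.3) + 151 = 49·174.8/693.7 + 151 ≈ 163.35 → 163.
O₃: 0.0982 lies in 0.0648–0.1183, so I_lo=101, I_hi=150, C_lo=0.0648, C_hi=0.1183.
(150−101)/(0.1183−0.0648) × (0.0982−0.0648) + 101 = 49/0.0535 × 0.0334 + 101 ≈ 131.59 → 132.
PM2.5: 114.394 lies in 95.993–141.123, so I_lo=101, I_hi=150, C_lo=95.993, C_hi=141.123.
(150−101)/(141.123−95.993) × (114.394−95.993) + 101 = 49/45.130 × 18.401 + 101 ≈ 120.98 → 121.
Sub-indices: PM10→5, SO₂→90, NO₂→163, O₃→132, PM2.5→121. Ranked high→low: 163, 132, 121, 90, 5. Second-highest sub-index = 132.

132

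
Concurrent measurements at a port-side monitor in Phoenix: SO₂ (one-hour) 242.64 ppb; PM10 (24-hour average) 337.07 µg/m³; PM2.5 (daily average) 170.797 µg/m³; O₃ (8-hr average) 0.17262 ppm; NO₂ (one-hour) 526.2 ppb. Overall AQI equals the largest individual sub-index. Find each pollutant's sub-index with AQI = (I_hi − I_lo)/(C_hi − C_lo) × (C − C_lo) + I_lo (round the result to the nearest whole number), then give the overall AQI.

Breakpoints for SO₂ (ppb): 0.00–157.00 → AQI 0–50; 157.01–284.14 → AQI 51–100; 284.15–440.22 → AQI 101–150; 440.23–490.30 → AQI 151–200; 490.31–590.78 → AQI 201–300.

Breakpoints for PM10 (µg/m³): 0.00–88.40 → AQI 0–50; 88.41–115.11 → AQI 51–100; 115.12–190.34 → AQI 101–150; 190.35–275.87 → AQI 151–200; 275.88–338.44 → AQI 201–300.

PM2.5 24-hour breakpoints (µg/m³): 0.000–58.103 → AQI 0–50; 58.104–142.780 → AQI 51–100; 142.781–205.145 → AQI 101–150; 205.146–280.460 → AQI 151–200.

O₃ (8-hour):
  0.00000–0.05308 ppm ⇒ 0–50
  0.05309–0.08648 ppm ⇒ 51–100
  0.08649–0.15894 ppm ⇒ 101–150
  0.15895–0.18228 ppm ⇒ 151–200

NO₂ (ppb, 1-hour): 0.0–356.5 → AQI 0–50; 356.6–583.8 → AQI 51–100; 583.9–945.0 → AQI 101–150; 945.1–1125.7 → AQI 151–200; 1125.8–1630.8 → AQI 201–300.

298

SO₂: 242.64 ∈ [157.01, 284.14] ↔ index [51, 100].
51 + (242.64−157.01)·(100−51)/(284.14−157.01) = 51 + 85.63·49/127.13 ≈ 84.00, so AQI = 84.
PM10: 337.07 lies in 275.88–338.44, so I_lo=201, I_hi=300, C_lo=275.88, C_hi=338.44.
(300−201)/(338.44−275.88) × (337.07−275.88) + 201 = 99/62.56 × 61.19 + 201 ≈ 297.83 → 298.
PM2.5: row 142.781–205.145 (AQI 101–150). (150−101)·(170.797−142.781)/(205.145−142.781) + 101 = 49·28.016/62.364 + 101 ≈ 123.01 → 123.
O₃: 0.17262 ∈ [0.15895, 0.18228] ↔ index [151, 200].
151 + (0.17262−0.15895)·(200−151)/(0.18228−0.15895) = 151 + 0.01367·49/0.02333 ≈ 179.71, so AQI = 180.
NO₂: row 356.6–583.8 (AQI 51–100). (100−51)·(526.2−356.6)/(583.8−356.6) + 51 = 49·169.6/227.2 + 51 ≈ 87.58 → 88.
Sub-indices: SO₂→84, PM10→298, PM2.5→123, O₃→180, NO₂→88. Overall AQI = max = 298; dominant pollutant is PM10.
AQI 298: Very Unhealthy.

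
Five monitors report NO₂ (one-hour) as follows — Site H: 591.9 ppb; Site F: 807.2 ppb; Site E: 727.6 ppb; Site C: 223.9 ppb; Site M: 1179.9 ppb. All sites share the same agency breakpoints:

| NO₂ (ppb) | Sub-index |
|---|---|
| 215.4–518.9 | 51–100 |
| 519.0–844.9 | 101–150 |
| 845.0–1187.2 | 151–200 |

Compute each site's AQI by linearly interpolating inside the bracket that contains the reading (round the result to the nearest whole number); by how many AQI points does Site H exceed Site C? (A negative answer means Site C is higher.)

Site H 591.9: bracket 519.0–844.9 → index 101–150; slope 49/325.9, offset 72.9.
AQI = 101 + 49/325.9·72.9 ≈ 111.96 ⇒ 112.
Site F: 807.2 ∈ [519.0, 844.9] ↔ index [101, 150].
101 + (807.2−519.0)·(150−101)/(844.9−519.0) = 101 + 288.2·49/325.9 ≈ 144.33, so AQI = 144.
Site E 727.6: bracket 519.0–844.9 → index 101–150; slope 49/325.9, offset 208.6.
AQI = 101 + 49/325.9·208.6 ≈ 132.36 ⇒ 132.
Site C: 223.9 ∈ [215.4, 518.9] ↔ index [51, 100].
51 + (223.9−215.4)·(100−51)/(518.9−215.4) = 51 + 8.5·49/303.5 ≈ 52.37, so AQI = 52.
Site M: 1179.9 lies in 845.0–1187.2, so I_lo=151, I_hi=200, C_lo=845.0, C_hi=1187.2.
(200−151)/(1187.2−845.0) × (1179.9−845.0) + 151 = 49/342.2 × 334.9 + 151 ≈ 198.95 → 199.
AQIs: Site H=112, Site F=144, Site E=132, Site C=52, Site M=199. Site H (112) − Site C (52) = 60.

60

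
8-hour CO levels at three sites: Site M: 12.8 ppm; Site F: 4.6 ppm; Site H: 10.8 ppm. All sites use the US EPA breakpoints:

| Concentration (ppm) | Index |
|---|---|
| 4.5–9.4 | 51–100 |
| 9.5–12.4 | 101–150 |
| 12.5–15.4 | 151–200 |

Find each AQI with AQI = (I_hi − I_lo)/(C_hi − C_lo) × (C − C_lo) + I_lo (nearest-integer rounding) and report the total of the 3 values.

Site M: row 12.5–15.4 (AQI 151–200). (200−151)·(12.8−12.5)/(15.4−12.5) + 151 = 49·0.3/2.9 + 151 ≈ 156.07 → 156.
Site F: 4.6 lies in 4.5–9.4, so I_lo=51, I_hi=100, C_lo=4.5, C_hi=9.4.
(100−51)/(9.4−4.5) × (4.6−4.5) + 51 = 49/4.9 × 0.1 + 51 ≈ 52.00 → 52.
Site H: 10.8 lies in 9.5–12.4, so I_lo=101, I_hi=150, C_lo=9.5, C_hi=12.4.
(150−101)/(12.4−9.5) × (10.8−9.5) + 101 = 49/2.9 × 1.3 + 101 ≈ 122.97 → 123.
AQIs: Site M=156, Site F=52, Site H=123. Sum = 156 + 52 + 123 = 331.

331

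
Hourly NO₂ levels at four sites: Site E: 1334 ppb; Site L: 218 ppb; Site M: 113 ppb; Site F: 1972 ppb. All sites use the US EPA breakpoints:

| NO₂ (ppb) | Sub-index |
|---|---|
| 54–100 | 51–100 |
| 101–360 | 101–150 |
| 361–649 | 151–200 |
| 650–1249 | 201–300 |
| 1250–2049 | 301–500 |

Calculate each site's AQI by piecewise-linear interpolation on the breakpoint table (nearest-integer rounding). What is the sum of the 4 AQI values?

1029

Site E: 1334 ∈ [1250, 2049] ↔ index [301, 500].
301 + (1334−1250)·(500−301)/(2049−1250) = 301 + 84·199/799 ≈ 321.92, so AQI = 322.
Site L: row 101–360 (AQI 101–150). (150−101)·(218−101)/(360−101) + 101 = 49·117/259 + 101 ≈ 123.14 → 123.
Site M: 113 ∈ [101, 360] ↔ index [101, 150].
101 + (113−101)·(150−101)/(360−101) = 101 + 12·49/259 ≈ 103.27, so AQI = 103.
Site F 1972: bracket 1250–2049 → index 301–500; slope 199/799, offset 722.
AQI = 301 + 199/799·722 ≈ 480.82 ⇒ 481.
AQIs: Site E=322, Site L=123, Site M=103, Site F=481. Sum = 322 + 123 + 103 + 481 = 1029.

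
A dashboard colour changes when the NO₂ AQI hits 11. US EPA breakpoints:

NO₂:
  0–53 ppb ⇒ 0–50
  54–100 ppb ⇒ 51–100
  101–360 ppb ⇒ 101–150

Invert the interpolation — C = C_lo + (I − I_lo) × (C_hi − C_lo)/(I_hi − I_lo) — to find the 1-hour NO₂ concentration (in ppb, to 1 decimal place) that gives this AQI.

AQI 11 lies in the 0–50 band, which corresponds to 0–53 ppb.
C = 0 + (11−0)×(53−0)/(50−0) = 0 + 11×53/50 ≈ 11.660 ppb → 11.7 ppb to 1 dp.

11.7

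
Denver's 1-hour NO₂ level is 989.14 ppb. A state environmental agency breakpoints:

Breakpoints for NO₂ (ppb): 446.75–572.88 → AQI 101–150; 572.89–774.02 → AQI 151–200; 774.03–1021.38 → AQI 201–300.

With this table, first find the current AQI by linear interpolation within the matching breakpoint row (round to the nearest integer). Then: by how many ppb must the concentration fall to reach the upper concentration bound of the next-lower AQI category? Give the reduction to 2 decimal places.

215.12

NO₂ 989.14: bracket 774.03–1021.38 → index 201–300; slope 99/247.35, offset 215.11.
AQI = 201 + 99/247.35·215.11 ≈ 287.10 ⇒ 287.
Current AQI 287 is in the Very Unhealthy range (201–300). The next-lower category tops out at AQI 200, whose upper concentration bound is 774.02 ppb.
Reduction needed = 989.14 − 774.02 = 215.12 ppb.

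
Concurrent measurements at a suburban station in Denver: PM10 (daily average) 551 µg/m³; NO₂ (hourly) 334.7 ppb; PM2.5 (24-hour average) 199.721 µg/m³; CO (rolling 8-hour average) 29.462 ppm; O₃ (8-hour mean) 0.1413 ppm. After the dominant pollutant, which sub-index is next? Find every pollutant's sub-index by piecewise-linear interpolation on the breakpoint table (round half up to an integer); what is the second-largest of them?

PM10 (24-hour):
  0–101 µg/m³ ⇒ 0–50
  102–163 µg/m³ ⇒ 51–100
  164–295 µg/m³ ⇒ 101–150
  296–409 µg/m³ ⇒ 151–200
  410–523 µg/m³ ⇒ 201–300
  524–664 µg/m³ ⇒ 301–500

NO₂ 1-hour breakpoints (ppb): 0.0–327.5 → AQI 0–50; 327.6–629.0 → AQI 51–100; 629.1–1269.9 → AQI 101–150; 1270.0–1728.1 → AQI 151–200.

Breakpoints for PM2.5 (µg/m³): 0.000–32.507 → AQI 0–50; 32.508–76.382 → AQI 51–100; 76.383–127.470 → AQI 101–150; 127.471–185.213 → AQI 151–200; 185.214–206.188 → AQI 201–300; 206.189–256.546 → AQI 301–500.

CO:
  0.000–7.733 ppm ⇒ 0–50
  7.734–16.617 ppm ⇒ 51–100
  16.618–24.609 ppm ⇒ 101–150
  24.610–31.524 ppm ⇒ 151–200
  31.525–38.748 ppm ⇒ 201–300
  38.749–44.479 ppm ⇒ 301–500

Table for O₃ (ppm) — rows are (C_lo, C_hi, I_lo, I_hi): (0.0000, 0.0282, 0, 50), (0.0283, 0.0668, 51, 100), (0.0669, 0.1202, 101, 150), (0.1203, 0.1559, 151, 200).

PM10 551: bracket 524–664 → index 301–500; slope 199/140, offset 27.
AQI = 301 + 199/140·27 ≈ 339.38 ⇒ 339.
NO₂ 334.7: bracket 327.6–629.0 → index 51–100; slope 49/301.4, offset 7.1.
AQI = 51 + 49/301.4·7.1 ≈ 52.15 ⇒ 52.
PM2.5: 199.721 ∈ [185.214, 206.188] ↔ index [201, 300].
201 + (199.721−185.214)·(300−201)/(206.188−185.214) = 201 + 14.507·99/20.974 ≈ 269.47, so AQI = 269.
CO: 29.462 ∈ [24.610, 31.524] ↔ index [151, 200].
151 + (29.462−24.610)·(200−151)/(31.524−24.610) = 151 + 4.852·49/6.914 ≈ 185.39, so AQI = 185.
O₃: row 0.1203–0.1559 (AQI 151–200). (200−151)·(0.1413−0.1203)/(0.1559−0.1203) + 151 = 49·0.0210/0.0356 + 151 ≈ 179.90 → 180.
Sub-indices: PM10→339, NO₂→52, PM2.5→269, CO→185, O₃→180. Ranked high→low: 339, 269, 185, 180, 52. Second-highest sub-index = 269.

269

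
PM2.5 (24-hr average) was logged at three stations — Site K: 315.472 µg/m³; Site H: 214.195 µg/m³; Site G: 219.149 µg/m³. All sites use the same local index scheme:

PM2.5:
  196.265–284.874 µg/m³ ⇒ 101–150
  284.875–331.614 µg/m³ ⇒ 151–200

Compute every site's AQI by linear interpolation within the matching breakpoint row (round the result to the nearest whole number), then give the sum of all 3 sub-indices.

408

Site K: 315.472 ∈ [284.875, 331.614] ↔ index [151, 200].
151 + (315.472−284.875)·(200−151)/(331.614−284.875) = 151 + 30.597·49/46.739 ≈ 183.08, so AQI = 183.
Site H: row 196.265–284.874 (AQI 101–150). (150−101)·(214.195−196.265)/(284.874−196.265) + 101 = 49·17.930/88.609 + 101 ≈ 110.92 → 111.
Site G: row 196.265–284.874 (AQI 101–150). (150−101)·(219.149−196.265)/(284.874−196.265) + 101 = 49·22.884/88.609 + 101 ≈ 113.65 → 114.
AQIs: Site K=183, Site H=111, Site G=114. Sum = 183 + 111 + 114 = 408.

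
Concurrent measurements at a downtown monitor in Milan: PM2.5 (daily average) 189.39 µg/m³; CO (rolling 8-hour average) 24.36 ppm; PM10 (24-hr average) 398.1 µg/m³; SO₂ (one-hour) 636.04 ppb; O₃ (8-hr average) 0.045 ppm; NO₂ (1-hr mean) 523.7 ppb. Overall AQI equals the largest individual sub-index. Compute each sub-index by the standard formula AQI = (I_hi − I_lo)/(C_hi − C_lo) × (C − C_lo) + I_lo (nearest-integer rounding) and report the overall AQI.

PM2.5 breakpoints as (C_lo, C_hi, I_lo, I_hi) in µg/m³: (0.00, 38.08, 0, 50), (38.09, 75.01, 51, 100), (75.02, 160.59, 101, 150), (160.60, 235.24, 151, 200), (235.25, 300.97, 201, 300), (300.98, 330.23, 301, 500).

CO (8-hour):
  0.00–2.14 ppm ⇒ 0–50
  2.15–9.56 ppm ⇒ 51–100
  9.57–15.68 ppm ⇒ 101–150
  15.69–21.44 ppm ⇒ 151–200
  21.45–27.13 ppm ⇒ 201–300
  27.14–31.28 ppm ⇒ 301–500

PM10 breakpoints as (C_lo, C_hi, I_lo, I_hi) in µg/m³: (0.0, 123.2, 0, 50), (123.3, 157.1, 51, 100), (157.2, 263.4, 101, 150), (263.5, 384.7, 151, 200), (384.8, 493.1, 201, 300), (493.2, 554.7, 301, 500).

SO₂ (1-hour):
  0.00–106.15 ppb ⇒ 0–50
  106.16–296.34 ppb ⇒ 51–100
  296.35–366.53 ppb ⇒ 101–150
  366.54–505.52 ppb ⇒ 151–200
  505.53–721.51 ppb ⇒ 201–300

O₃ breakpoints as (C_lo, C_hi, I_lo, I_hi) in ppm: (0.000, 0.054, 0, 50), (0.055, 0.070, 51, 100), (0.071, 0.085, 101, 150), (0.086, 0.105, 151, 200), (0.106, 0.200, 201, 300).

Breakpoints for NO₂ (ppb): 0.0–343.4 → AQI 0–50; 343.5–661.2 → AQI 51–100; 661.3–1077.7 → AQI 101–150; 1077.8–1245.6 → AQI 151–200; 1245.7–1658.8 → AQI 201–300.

261

PM2.5: row 160.60–235.24 (AQI 151–200). (200−151)·(189.39−160.60)/(235.24−160.60) + 151 = 49·28.79/74.64 + 151 ≈ 169.90 → 170.
CO: 24.36 lies in 21.45–27.13, so I_lo=201, I_hi=300, C_lo=21.45, C_hi=27.13.
(300−201)/(27.13−21.45) × (24.36−21.45) + 201 = 99/5.68 × 2.91 + 201 ≈ 251.72 → 252.
PM10: 398.1 lies in 384.8–493.1, so I_lo=201, I_hi=300, C_lo=384.8, C_hi=493.1.
(300−201)/(493.1−384.8) × (398.1−384.8) + 201 = 99/108.3 × 13.3 + 201 ≈ 213.16 → 213.
SO₂: 636.04 lies in 505.53–721.51, so I_lo=201, I_hi=300, C_lo=505.53, C_hi=721.51.
(300−201)/(721.51−505.53) × (636.04−505.53) + 201 = 99/215.98 × 130.51 + 201 ≈ 260.82 → 261.
O₃: 0.045 ∈ [0.000, 0.054] ↔ index [0, 50].
0 + (0.045−0.000)·(50−0)/(0.054−0.000) = 0 + 0.045·50/0.054 ≈ 41.67, so AQI = 42.
NO₂: 523.7 lies in 343.5–661.2, so I_lo=51, I_hi=100, C_lo=343.5, C_hi=661.2.
(100−51)/(661.2−343.5) × (523.7−343.5) + 51 = 49/317.7 × 180.2 + 51 ≈ 78.79 → 79.
Sub-indices: PM2.5→170, CO→252, PM10→213, SO₂→261, O₃→42, NO₂→79. Overall AQI = max = 261; dominant pollutant is SO₂.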